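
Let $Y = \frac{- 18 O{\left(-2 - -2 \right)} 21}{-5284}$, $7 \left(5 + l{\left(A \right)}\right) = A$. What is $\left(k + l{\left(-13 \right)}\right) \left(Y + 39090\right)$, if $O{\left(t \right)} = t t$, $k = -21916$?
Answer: $- \frac{5998751400}{7} \approx -8.5696 \cdot 10^{8}$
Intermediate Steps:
$O{\left(t \right)} = t^{2}$
$l{\left(A \right)} = -5 + \frac{A}{7}$
$Y = 0$ ($Y = \frac{- 18 \left(-2 - -2\right)^{2} \cdot 21}{-5284} = - 18 \left(-2 + 2\right)^{2} \cdot 21 \left(- \frac{1}{5284}\right) = - 18 \cdot 0^{2} \cdot 21 \left(- \frac{1}{5284}\right) = \left(-18\right) 0 \cdot 21 \left(- \frac{1}{5284}\right) = 0 \cdot 21 \left(- \frac{1}{5284}\right) = 0 \left(- \frac{1}{5284}\right) = 0$)
$\left(k + l{\left(-13 \right)}\right) \left(Y + 39090\right) = \left(-21916 + \left(-5 + \frac{1}{7} \left(-13\right)\right)\right) \left(0 + 39090\right) = \left(-21916 - \frac{48}{7}\right) 39090 = \left(- \frac{153460}{7}\right) 39090 = - \frac{5998751400}{7}$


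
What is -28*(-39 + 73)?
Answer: -952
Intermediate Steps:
-28*(-39 + 73) = -28*34 = -952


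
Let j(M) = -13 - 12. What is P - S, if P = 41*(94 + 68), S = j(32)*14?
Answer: 6992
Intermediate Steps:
j(M) = -25
S = -350 (S = -25*14 = -350)
P = 6642 (P = 41*162 = 6642)
P - S = 6642 - 1*(-350) = 6642 + 350 = 6992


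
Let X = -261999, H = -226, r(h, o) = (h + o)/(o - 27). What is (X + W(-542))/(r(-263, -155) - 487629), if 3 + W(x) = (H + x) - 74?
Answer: 11959402/22187015 ≈ 0.53903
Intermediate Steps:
r(h, o) = (h + o)/(-27 + o)
W(x) = -303 + x (W(x) = -3 + ((-226 + x) - 74) = -3 + (-300 + x) = -303 + x)
(X + W(-542))/(r(-263, -155) - 487629) = (-261999 + (-303 - 542))/((-263 - 155)/(-27 - 155) - 487629) = (-261999 - 845)/(-418/(-182) - 487629) = -262844/(-1/182*(-418) - 487629) = -262844/(209/91 - 487629) = -262844/(-44374030/91) = -262844*(-91/44374030) = 11959402/22187015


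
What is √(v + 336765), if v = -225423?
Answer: √111342 ≈ 333.68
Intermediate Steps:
√(v + 336765) = √(-225423 + 336765) = √111342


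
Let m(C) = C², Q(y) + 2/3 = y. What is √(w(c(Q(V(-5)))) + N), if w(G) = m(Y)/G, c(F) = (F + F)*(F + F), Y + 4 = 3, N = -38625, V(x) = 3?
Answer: I*√7570491/14 ≈ 196.53*I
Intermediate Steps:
Q(y) = -⅔ + y
Y = -1 (Y = -4 + 3 = -1)
c(F) = 4*F² (c(F) = (2*F)*(2*F) = 4*F²)
w(G) = 1/G (w(G) = (-1)²/G = 1/G)
√(w(c(Q(V(-5)))) + N) = √(1/(4*(-⅔ + 3)²) - 38625) = √(1/(4*(7/3)²) - 38625) = √(1/(4*(49/9)) - 38625) = √(1/(196/9) - 38625) = √(9/196 - 38625) = √(-7570491/196) = I*√7570491/14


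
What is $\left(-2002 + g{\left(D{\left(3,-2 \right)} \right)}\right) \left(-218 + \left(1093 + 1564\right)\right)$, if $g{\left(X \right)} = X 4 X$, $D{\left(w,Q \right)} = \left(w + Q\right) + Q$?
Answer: $-4873122$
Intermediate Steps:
$D{\left(w,Q \right)} = w + 2 Q$ ($D{\left(w,Q \right)} = \left(Q + w\right) + Q = w + 2 Q$)
$g{\left(X \right)} = 4 X^{2}$ ($g{\left(X \right)} = 4 X X = 4 X^{2}$)
$\left(-2002 + g{\left(D{\left(3,-2 \right)} \right)}\right) \left(-218 + \left(1093 + 1564\right)\right) = \left(-2002 + 4 \left(3 + 2 \left(-2\right)\right)^{2}\right) \left(-218 + \left(1093 + 1564\right)\right) = \left(-2002 + 4 \left(3 - 4\right)^{2}\right) \left(-218 + 2657\right) = \left(-2002 + 4 \left(-1\right)^{2}\right) 2439 = \left(-2002 + 4 \cdot 1\right) 2439 = \left(-2002 + 4\right) 2439 = \left(-1998\right) 2439 = -4873122$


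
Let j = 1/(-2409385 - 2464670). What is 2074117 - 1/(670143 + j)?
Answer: 6774717062592326033/3266313839864 ≈ 2.0741e+6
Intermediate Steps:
j = -1/4874055 (j = 1/(-4874055) = -1/4874055 ≈ -2.0517e-7)
2074117 - 1/(670143 + j) = 2074117 - 1/(670143 - 1/4874055) = 2074117 - 1/3266313839864/4874055 = 2074117 - 1*4874055/3266313839864 = 2074117 - 4874055/3266313839864 = 6774717062592326033/3266313839864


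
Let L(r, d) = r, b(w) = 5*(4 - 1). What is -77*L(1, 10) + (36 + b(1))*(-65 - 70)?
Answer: -6962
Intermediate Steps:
b(w) = 15 (b(w) = 5*3 = 15)
-77*L(1, 10) + (36 + b(1))*(-65 - 70) = -77*1 + (36 + 15)*(-65 - 70) = -77 + 51*(-135) = -77 - 6885 = -6962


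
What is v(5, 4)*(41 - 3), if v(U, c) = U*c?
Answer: 760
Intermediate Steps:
v(5, 4)*(41 - 3) = (5*4)*(41 - 3) = 20*38 = 760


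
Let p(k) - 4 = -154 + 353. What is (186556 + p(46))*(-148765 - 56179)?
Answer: -38275136496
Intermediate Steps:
p(k) = 203 (p(k) = 4 + (-154 + 353) = 4 + 199 = 203)
(186556 + p(46))*(-148765 - 56179) = (186556 + 203)*(-148765 - 56179) = 186759*(-204944) = -38275136496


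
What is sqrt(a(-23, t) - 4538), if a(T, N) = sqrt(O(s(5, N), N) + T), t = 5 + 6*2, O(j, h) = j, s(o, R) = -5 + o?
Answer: sqrt(-4538 + I*sqrt(23)) ≈ 0.0356 + 67.365*I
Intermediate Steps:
t = 17 (t = 5 + 12 = 17)
a(T, N) = sqrt(T) (a(T, N) = sqrt((-5 + 5) + T) = sqrt(0 + T) = sqrt(T))
sqrt(a(-23, t) - 4538) = sqrt(sqrt(-23) - 4538) = sqrt(I*sqrt(23) - 4538) = sqrt(-4538 + I*sqrt(23))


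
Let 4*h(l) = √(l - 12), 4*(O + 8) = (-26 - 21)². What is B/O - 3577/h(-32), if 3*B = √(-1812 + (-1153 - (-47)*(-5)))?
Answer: 2*I*(880*√2 + 23361387*√11)/71841 ≈ 2157.0*I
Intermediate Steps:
O = 2177/4 (O = -8 + (-26 - 21)²/4 = -8 + (¼)*(-47)² = -8 + (¼)*2209 = -8 + 2209/4 = 2177/4 ≈ 544.25)
h(l) = √(-12 + l)/4 (h(l) = √(l - 12)/4 = √(-12 + l)/4)
B = 40*I*√2/3 (B = √(-1812 + (-1153 - (-47)*(-5)))/3 = √(-1812 + (-1153 - 1*235))/3 = √(-1812 + (-1153 - 235))/3 = √(-1812 - 1388)/3 = √(-3200)/3 = (40*I*√2)/3 = 40*I*√2/3 ≈ 18.856*I)
B/O - 3577/h(-32) = (40*I*√2/3)/(2177/4) - 3577*4/√(-12 - 32) = (40*I*√2/3)*(4/2177) - 3577*(-2*I*√11/11) = 160*I*√2/6531 - 3577*(-2*I*√11/11) = 160*I*√2/6531 - (-7154)*I*√11/11 = 160*I*√2/6531 + 7154*I*√11/11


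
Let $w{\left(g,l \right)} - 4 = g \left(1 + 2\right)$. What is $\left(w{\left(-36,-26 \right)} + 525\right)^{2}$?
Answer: $177241$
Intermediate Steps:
$w{\left(g,l \right)} = 4 + 3 g$ ($w{\left(g,l \right)} = 4 + g \left(1 + 2\right) = 4 + g 3 = 4 + 3 g$)
$\left(w{\left(-36,-26 \right)} + 525\right)^{2} = \left(\left(4 + 3 \left(-36\right)\right) + 525\right)^{2} = \left(\left(4 - 108\right) + 525\right)^{2} = \left(-104 + 525\right)^{2} = 421^{2} = 177241$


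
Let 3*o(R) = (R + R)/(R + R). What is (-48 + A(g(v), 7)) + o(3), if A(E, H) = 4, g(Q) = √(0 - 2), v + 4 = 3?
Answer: -131/3 ≈ -43.667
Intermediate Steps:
v = -1 (v = -4 + 3 = -1)
g(Q) = I*√2 (g(Q) = √(-2) = I*√2)
o(R) = ⅓ (o(R) = ((R + R)/(R + R))/3 = ((2*R)/((2*R)))/3 = ((2*R)*(1/(2*R)))/3 = (⅓)*1 = ⅓)
(-48 + A(g(v), 7)) + o(3) = (-48 + 4) + ⅓ = -44 + ⅓ = -131/3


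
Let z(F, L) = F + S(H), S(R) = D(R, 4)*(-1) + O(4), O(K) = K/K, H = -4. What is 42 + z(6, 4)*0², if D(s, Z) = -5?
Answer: 42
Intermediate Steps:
O(K) = 1
S(R) = 6 (S(R) = -5*(-1) + 1 = 5 + 1 = 6)
z(F, L) = 6 + F (z(F, L) = F + 6 = 6 + F)
42 + z(6, 4)*0² = 42 + (6 + 6)*0² = 42 + 12*0 = 42 + 0 = 42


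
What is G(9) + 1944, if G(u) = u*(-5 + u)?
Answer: 1980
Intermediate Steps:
G(9) + 1944 = 9*(-5 + 9) + 1944 = 9*4 + 1944 = 36 + 1944 = 1980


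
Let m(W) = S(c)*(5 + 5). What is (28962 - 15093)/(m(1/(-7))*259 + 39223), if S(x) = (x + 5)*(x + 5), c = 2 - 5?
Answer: 13869/49583 ≈ 0.27971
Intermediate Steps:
c = -3
S(x) = (5 + x)² (S(x) = (5 + x)*(5 + x) = (5 + x)²)
m(W) = 40 (m(W) = (5 - 3)²*(5 + 5) = 2²*10 = 4*10 = 40)
(28962 - 15093)/(m(1/(-7))*259 + 39223) = (28962 - 15093)/(40*259 + 39223) = 13869/(10360 + 39223) = 13869/49583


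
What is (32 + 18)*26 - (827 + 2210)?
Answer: -1737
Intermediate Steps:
(32 + 18)*26 - (827 + 2210) = 50*26 - 1*3037 = 1300 - 3037 = -1737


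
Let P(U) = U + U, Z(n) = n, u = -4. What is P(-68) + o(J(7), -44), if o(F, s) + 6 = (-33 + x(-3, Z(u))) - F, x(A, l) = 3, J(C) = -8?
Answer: -164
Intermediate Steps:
P(U) = 2*U
o(F, s) = -36 - F (o(F, s) = -6 + ((-33 + 3) - F) = -6 + (-30 - F) = -36 - F)
P(-68) + o(J(7), -44) = 2*(-68) + (-36 - 1*(-8)) = -136 + (-36 + 8) = -136 - 28 = -164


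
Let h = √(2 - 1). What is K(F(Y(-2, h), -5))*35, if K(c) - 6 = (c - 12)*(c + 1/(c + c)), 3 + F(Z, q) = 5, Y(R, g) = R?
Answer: -1155/2 ≈ -577.50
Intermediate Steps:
h = 1 (h = √1 = 1)
F(Z, q) = 2 (F(Z, q) = -3 + 5 = 2)
K(c) = 6 + (-12 + c)*(c + 1/(2*c)) (K(c) = 6 + (c - 12)*(c + 1/(c + c)) = 6 + (-12 + c)*(c + 1/(2*c)))
K(F(Y(-2, h), -5))*35 = (13/2 + 2² - 12*2 - 6/2)*35 = (13/2 + 4 - 24 - 6*½)*35 = (13/2 + 4 - 24 - 3)*35 = -33/2*35 = -1155/2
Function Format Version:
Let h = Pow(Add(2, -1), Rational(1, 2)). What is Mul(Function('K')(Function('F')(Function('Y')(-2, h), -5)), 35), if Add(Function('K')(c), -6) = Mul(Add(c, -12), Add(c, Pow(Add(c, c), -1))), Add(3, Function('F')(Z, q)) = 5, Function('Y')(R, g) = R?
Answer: Rational(-1155, 2) ≈ -577.50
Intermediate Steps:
h = 1 (h = Pow(1, Rational(1, 2)) = 1)
Function('F')(Z, q) = 2 (Function('F')(Z, q) = Add(-3, 5) = 2)
Function('K')(c) = Add(6, Mul(Add(-12, c), Add(c, Mul(Rational(1, 2), Pow(c, -1))))) (Function('K')(c) = Add(6, Mul(Add(c, -12), Add(c, Pow(Add(c, c), -1)))) = Add(6, Mul(Add(-12, c), Add(c, Pow(Mul(2, c), -1)))) = Add(6, Mul(Add(-12, c), Add(c, Mul(Rational(1, 2), Pow(c, -1))))))
Mul(Function('K')(Function('F')(Function('Y')(-2, h), -5)), 35) = Mul(Add(Rational(13, 2), Pow(2, 2), Mul(-12, 2), Mul(-6, Pow(2, -1))), 35) = Mul(Add(Rational(13, 2), 4, -24, Mul(-6, Rational(1, 2))), 35) = Mul(Add(Rational(13, 2), 4, -24, -3), 35) = Mul(Rational(-33, 2), 35) = Rational(-1155, 2)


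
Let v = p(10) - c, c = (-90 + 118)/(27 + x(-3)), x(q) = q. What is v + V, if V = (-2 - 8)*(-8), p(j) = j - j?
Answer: 473/6 ≈ 78.833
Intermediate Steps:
p(j) = 0
c = 7/6 (c = (-90 + 118)/(27 - 3) = 28/24 = 28*(1/24) = 7/6 ≈ 1.1667)
V = 80 (V = -10*(-8) = 80)
v = -7/6 (v = 0 - 1*7/6 = 0 - 7/6 = -7/6 ≈ -1.1667)
v + V = -7/6 + 80 = 473/6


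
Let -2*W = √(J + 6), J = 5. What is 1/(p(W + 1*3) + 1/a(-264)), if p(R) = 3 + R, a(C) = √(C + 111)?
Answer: 102/(612 - 51*√11 - 2*I*√17) ≈ 0.23025 + 0.0042873*I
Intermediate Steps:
W = -√11/2 (W = -√(5 + 6)/2 = -√11/2 ≈ -1.6583)
a(C) = √(111 + C)
1/(p(W + 1*3) + 1/a(-264)) = 1/((3 + (-√11/2 + 1*3)) + 1/(√(111 - 264))) = 1/((3 + (-√11/2 + 3)) + 1/(√(-153))) = 1/((3 + (3 - √11/2)) + 1/(3*I*√17)) = 1/((6 - √11/2) - I*√17/51) = 1/(6 - √11/2 - I*√17/51)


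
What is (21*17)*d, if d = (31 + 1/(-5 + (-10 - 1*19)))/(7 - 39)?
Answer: -22113/64 ≈ -345.52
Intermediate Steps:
d = -1053/1088 (d = (31 + 1/(-5 + (-10 - 19)))/(-32) = (31 + 1/(-5 - 29))*(-1/32) = (31 + 1/(-34))*(-1/32) = (31 - 1/34)*(-1/32) = (1053/34)*(-1/32) = -1053/1088 ≈ -0.96783)
(21*17)*d = (21*17)*(-1053/1088) = 357*(-1053/1088) = -22113/64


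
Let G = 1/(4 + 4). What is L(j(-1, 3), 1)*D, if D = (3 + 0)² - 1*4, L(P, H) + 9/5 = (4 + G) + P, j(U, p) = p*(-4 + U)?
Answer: -507/8 ≈ -63.375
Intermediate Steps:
G = ⅛ (G = 1/8 = ⅛ ≈ 0.12500)
L(P, H) = 93/40 + P (L(P, H) = -9/5 + ((4 + ⅛) + P) = -9/5 + (33/8 + P) = 93/40 + P)
D = 5 (D = 3² - 4 = 9 - 4 = 5)
L(j(-1, 3), 1)*D = (93/40 + 3*(-4 - 1))*5 = (93/40 + 3*(-5))*5 = (93/40 - 15)*5 = -507/40*5 = -507/8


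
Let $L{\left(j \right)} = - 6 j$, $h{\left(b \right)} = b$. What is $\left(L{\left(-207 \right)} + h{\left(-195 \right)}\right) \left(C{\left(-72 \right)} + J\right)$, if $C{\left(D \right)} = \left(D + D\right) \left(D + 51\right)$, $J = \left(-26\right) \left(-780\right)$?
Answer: $24399288$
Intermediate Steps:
$J = 20280$
$C{\left(D \right)} = 2 D \left(51 + D\right)$
$\left(L{\left(-207 \right)} + h{\left(-195 \right)}\right) \left(C{\left(-72 \right)} + J\right) = \left(\left(-6\right) \left(-207\right) - 195\right) \left(2 \left(-72\right) \left(51 - 72\right) + 20280\right) = \left(1242 - 195\right) \left(2 \left(-72\right) \left(-21\right) + 20280\right) = 1047 \left(3024 + 20280\right) = 1047 \cdot 23304 = 24399288$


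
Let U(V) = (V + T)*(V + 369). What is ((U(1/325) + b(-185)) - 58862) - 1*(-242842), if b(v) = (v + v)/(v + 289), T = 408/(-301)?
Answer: 23333279749879/127172500 ≈ 1.8348e+5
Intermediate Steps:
T = -408/301 (T = 408*(-1/301) = -408/301 ≈ -1.3555)
U(V) = (369 + V)*(-408/301 + V) (U(V) = (V - 408/301)*(V + 369) = (-408/301 + V)*(369 + V) = (369 + V)*(-408/301 + V))
b(v) = 2*v/(289 + v) (b(v) = (2*v)/(289 + v) = 2*v/(289 + v))
((U(1/325) + b(-185)) - 58862) - 1*(-242842) = (((-150552/301 + (1/325)**2 + (110661/301)/325) + 2*(-185)/(289 - 185)) - 58862) - 1*(-242842) = (((-150552/301 + (1/325)**2 + (110661/301)*(1/325)) + 2*(-185)/104) - 58862) + 242842 = (((-150552/301 + 1/105625 + 110661/97825) + 2*(-185)*(1/104)) - 58862) + 242842 = ((-15866089874/31793125 - 185/52) - 58862) + 242842 = (-63916800121/127172500 - 58862) + 242842 = -7549544495121/127172500 + 242842 = 23333279749879/127172500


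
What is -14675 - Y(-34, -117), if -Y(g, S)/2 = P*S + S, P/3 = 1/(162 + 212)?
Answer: -2788334/187 ≈ -14911.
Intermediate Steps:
P = 3/374 (P = 3/(162 + 212) = 3/374 ≈ 0.0080214)
Y(g, S) = -377*S/187 (Y(g, S) = -2*(3*S/374 + S) = -377*S/187)
-14675 - Y(-34, -117) = -14675 - (-377)*(-117)/187 = -14675 - 1*44109/187 = -14675 - 44109/187 = -2788334/187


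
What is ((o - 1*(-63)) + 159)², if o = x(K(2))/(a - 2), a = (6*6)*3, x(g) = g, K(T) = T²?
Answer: 138485824/2809 ≈ 49301.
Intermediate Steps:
a = 108 (a = 36*3 = 108)
o = 2/53 (o = 2²/(108 - 2) = 4/106 = 4*(1/106) = 2/53 ≈ 0.037736)
((o - 1*(-63)) + 159)² = ((2/53 - 1*(-63)) + 159)² = ((2/53 + 63) + 159)² = (3341/53 + 159)² = (11768/53)² = 138485824/2809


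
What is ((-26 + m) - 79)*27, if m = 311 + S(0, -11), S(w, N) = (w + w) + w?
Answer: 5562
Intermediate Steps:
S(w, N) = 3*w (S(w, N) = 2*w + w = 3*w)
m = 311 (m = 311 + 3*0 = 311 + 0 = 311)
((-26 + m) - 79)*27 = ((-26 + 311) - 79)*27 = (285 - 79)*27 = 206*27 = 5562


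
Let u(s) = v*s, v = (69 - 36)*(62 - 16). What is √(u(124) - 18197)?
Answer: √170035 ≈ 412.35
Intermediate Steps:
v = 1518 (v = 33*46 = 1518)
u(s) = 1518*s
√(u(124) - 18197) = √(1518*124 - 18197) = √(188232 - 18197) = √170035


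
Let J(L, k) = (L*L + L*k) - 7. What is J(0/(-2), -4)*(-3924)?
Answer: 27468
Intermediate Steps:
J(L, k) = -7 + L² + L*k (J(L, k) = (L² + L*k) - 7 = -7 + L² + L*k)
J(0/(-2), -4)*(-3924) = (-7 + (0/(-2))² + (0/(-2))*(-4))*(-3924) = (-7 + (0*(-½))² + (0*(-½))*(-4))*(-3924) = (-7 + 0² + 0*(-4))*(-3924) = (-7 + 0 + 0)*(-3924) = -7*(-3924) = 27468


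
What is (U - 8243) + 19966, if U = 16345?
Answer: 28068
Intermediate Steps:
(U - 8243) + 19966 = (16345 - 8243) + 19966 = 8102 + 19966 = 28068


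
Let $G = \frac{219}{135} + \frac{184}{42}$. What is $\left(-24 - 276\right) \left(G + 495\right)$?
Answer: $- \frac{3156320}{21} \approx -1.503 \cdot 10^{5}$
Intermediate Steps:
$G = \frac{1891}{315}$ ($G = 219 \cdot \frac{1}{135} + 184 \cdot \frac{1}{42} = \frac{73}{45} + \frac{92}{21} = \frac{1891}{315} \approx 6.0032$)
$\left(-24 - 276\right) \left(G + 495\right) = \left(-24 - 276\right) \left(\frac{1891}{315} + 495\right) = \left(-300\right) \frac{157816}{315} = - \frac{3156320}{21}$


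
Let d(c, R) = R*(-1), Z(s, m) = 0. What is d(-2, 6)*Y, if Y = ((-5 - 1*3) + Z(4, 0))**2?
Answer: -384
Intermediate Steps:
d(c, R) = -R
Y = 64 (Y = ((-5 - 1*3) + 0)**2 = ((-5 - 3) + 0)**2 = (-8 + 0)**2 = (-8)**2 = 64)
d(-2, 6)*Y = -1*6*64 = -6*64 = -384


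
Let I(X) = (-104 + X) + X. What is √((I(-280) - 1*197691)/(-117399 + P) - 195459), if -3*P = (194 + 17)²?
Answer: I*√30762112167912846/396718 ≈ 442.11*I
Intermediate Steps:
I(X) = -104 + 2*X
P = -44521/3 (P = -(194 + 17)²/3 = -⅓*211² = -⅓*44521 = -44521/3 ≈ -14840.)
√((I(-280) - 1*197691)/(-117399 + P) - 195459) = √(((-104 + 2*(-280)) - 1*197691)/(-117399 - 44521/3) - 195459) = √(((-104 - 560) - 197691)/(-396718/3) - 195459) = √((-664 - 197691)*(-3/396718) - 195459) = √(-198355*(-3/396718) - 195459) = √(595065/396718 - 195459) = √(-77541508497/396718) = I*√30762112167912846/396718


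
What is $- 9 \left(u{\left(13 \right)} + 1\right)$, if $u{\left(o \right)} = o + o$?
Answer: $-243$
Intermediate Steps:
$u{\left(o \right)} = 2 o$
$- 9 \left(u{\left(13 \right)} + 1\right) = - 9 \left(2 \cdot 13 + 1\right) = - 9 \left(26 + 1\right) = \left(-9\right) 27 = -243$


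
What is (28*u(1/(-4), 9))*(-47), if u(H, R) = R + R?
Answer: -23688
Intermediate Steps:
u(H, R) = 2*R
(28*u(1/(-4), 9))*(-47) = (28*(2*9))*(-47) = (28*18)*(-47) = 504*(-47) = -23688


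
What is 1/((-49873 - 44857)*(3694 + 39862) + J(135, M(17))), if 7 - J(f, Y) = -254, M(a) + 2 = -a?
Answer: -1/4126059619 ≈ -2.4236e-10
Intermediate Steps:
M(a) = -2 - a
J(f, Y) = 261 (J(f, Y) = 7 - 1*(-254) = 7 + 254 = 261)
1/((-49873 - 44857)*(3694 + 39862) + J(135, M(17))) = 1/((-49873 - 44857)*(3694 + 39862) + 261) = 1/(-94730*43556 + 261) = 1/(-4126059880 + 261) = 1/(-4126059619) = -1/4126059619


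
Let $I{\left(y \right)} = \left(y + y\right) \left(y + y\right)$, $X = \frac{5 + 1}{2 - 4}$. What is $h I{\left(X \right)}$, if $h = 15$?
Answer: $540$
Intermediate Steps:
$X = -3$ ($X = \frac{6}{-2} = 6 \left(- \frac{1}{2}\right) = -3$)
$I{\left(y \right)} = 4 y^{2}$ ($I{\left(y \right)} = 2 y 2 y = 4 y^{2}$)
$h I{\left(X \right)} = 15 \cdot 4 \left(-3\right)^{2} = 15 \cdot 4 \cdot 9 = 15 \cdot 36 = 540$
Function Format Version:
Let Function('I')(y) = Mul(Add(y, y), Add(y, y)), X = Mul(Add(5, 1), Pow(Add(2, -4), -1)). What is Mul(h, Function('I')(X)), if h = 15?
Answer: 540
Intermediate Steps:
X = -3 (X = Mul(6, Pow(-2, -1)) = Mul(6, Rational(-1, 2)) = -3)
Function('I')(y) = Mul(4, Pow(y, 2)) (Function('I')(y) = Mul(Mul(2, y), Mul(2, y)) = Mul(4, Pow(y, 2)))
Mul(h, Function('I')(X)) = Mul(15, Mul(4, Pow(-3, 2))) = Mul(15, Mul(4, 9)) = Mul(15, 36) = 540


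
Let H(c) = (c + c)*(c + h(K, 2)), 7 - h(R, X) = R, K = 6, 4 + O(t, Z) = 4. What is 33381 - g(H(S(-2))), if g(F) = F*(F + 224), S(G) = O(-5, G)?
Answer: 33381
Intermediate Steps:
O(t, Z) = 0 (O(t, Z) = -4 + 4 = 0)
S(G) = 0
h(R, X) = 7 - R
H(c) = 2*c*(1 + c) (H(c) = (c + c)*(c + (7 - 1*6)) = (2*c)*(c + (7 - 6)) = (2*c)*(c + 1) = (2*c)*(1 + c) = 2*c*(1 + c))
g(F) = F*(224 + F)
33381 - g(H(S(-2))) = 33381 - 2*0*(1 + 0)*(224 + 2*0*(1 + 0)) = 33381 - 2*0*1*(224 + 2*0*1) = 33381 - 0*(224 + 0) = 33381 - 0*224 = 33381 - 1*0 = 33381 + 0 = 33381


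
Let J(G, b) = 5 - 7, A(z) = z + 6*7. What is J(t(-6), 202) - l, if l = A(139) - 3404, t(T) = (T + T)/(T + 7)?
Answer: 3221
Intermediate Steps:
t(T) = 2*T/(7 + T) (t(T) = (2*T)/(7 + T) = 2*T/(7 + T))
A(z) = 42 + z (A(z) = z + 42 = 42 + z)
J(G, b) = -2
l = -3223 (l = (42 + 139) - 3404 = 181 - 3404 = -3223)
J(t(-6), 202) - l = -2 - 1*(-3223) = -2 + 3223 = 3221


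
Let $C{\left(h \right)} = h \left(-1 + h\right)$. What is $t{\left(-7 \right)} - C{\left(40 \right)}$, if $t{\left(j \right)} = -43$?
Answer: $-1603$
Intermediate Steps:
$t{\left(-7 \right)} - C{\left(40 \right)} = -43 - 40 \left(-1 + 40\right) = -43 - 40 \cdot 39 = -43 - 1560 = -1603$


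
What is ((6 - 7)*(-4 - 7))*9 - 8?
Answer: 91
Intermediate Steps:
((6 - 7)*(-4 - 7))*9 - 8 = -1*(-11)*9 - 8 = 11*9 - 8 = 99 - 8 = 91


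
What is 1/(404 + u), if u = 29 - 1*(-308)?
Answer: 1/741 ≈ 0.0013495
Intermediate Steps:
u = 337 (u = 29 + 308 = 337)
1/(404 + u) = 1/(404 + 337) = 1/741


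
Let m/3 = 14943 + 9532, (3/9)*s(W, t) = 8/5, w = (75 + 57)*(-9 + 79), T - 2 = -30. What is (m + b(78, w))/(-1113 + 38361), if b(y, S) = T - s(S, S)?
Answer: 366961/186240 ≈ 1.9704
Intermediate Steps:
T = -28 (T = 2 - 30 = -28)
w = 9240 (w = 132*70 = 9240)
s(W, t) = 24/5 (s(W, t) = 3*(8/5) = 24/5)
m = 73425 (m = 3*(14943 + 9532) = 3*24475 = 73425)
b(y, S) = -164/5 (b(y, S) = -28 - 1*24/5 = -28 - 24/5 = -164/5)
(m + b(78, w))/(-1113 + 38361) = (73425 - 164/5)/(-1113 + 38361) = (366961/5)/37248 = (366961/5)*(1/37248) = 366961/186240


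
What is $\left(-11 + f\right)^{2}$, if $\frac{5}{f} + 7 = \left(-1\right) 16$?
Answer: $\frac{66564}{529} \approx 125.83$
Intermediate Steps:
$f = - \frac{5}{23}$ ($f = \frac{5}{-7 - 16} = \frac{5}{-23} = 5 \left(- \frac{1}{23}\right) = - \frac{5}{23} \approx -0.21739$)
$\left(-11 + f\right)^{2} = \left(-11 - \frac{5}{23}\right)^{2} = \left(- \frac{258}{23}\right)^{2} = \frac{66564}{529}$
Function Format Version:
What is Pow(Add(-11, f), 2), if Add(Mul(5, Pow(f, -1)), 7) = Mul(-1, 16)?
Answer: Rational(66564, 529) ≈ 125.83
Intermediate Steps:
f = Rational(-5, 23) (f = Mul(5, Pow(Add(-7, Mul(-1, 16)), -1)) = Mul(5, Pow(Add(-7, -16), -1)) = Mul(5, Pow(-23, -1)) = Mul(5, Rational(-1, 23)) = Rational(-5, 23) ≈ -0.21739)
Pow(Add(-11, f), 2) = Pow(Add(-11, Rational(-5, 23)), 2) = Pow(Rational(-258, 23), 2) = Rational(66564, 529)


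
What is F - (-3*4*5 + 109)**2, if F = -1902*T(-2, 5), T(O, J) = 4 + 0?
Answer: -10009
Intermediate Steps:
T(O, J) = 4
F = -7608 (F = -1902*4 = -7608)
F - (-3*4*5 + 109)**2 = -7608 - (-3*4*5 + 109)**2 = -7608 - (-12*5 + 109)**2 = -7608 - (-60 + 109)**2 = -7608 - 1*49**2 = -7608 - 1*2401 = -7608 - 2401 = -10009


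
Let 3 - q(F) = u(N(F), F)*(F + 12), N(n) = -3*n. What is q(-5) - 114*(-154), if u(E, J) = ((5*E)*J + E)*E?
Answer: 55359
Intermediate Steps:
u(E, J) = E*(E + 5*E*J) (u(E, J) = (5*E*J + E)*E = (E + 5*E*J)*E = E*(E + 5*E*J))
q(F) = 3 - 9*F²*(1 + 5*F)*(12 + F) (q(F) = 3 - (-3*F)²*(1 + 5*F)*(F + 12) = 3 - (9*F²)*(1 + 5*F)*(12 + F) = 3 - 9*F²*(1 + 5*F)*(12 + F))
q(-5) - 114*(-154) = (3 - 549*(-5)³ - 108*(-5)² - 45*(-5)⁴) - 114*(-154) = (3 - 549*(-125) - 108*25 - 45*625) + 17556 = (3 + 68625 - 2700 - 28125) + 17556 = 37803 + 17556 = 55359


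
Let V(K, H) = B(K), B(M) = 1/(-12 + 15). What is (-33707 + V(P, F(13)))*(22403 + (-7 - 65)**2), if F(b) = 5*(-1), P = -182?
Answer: -2789597440/3 ≈ -9.2987e+8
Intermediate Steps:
F(b) = -5
B(M) = 1/3
V(K, H) = 1/3
(-33707 + V(P, F(13)))*(22403 + (-7 - 65)**2) = (-33707 + 1/3)*(22403 + (-7 - 65)**2) = -101120*(22403 + (-72)**2)/3 = -101120*(22403 + 5184)/3 = -101120/3*27587 = -2789597440/3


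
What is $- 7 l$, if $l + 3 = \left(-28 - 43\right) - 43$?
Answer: $819$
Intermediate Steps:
$l = -117$ ($l = -3 - 114 = -117$)
$- 7 l = \left(-7\right) \left(-117\right) = 819$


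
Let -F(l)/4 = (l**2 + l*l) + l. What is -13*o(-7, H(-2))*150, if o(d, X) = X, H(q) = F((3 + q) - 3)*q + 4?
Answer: -101400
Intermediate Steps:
F(l) = -8*l**2 - 4*l (F(l) = -4*((l**2 + l*l) + l) = -4*((l**2 + l**2) + l) = -4*(2*l**2 + l) = -4*(l + 2*l**2) = -8*l**2 - 4*l)
H(q) = 4 - 4*q**2*(1 + 2*q) (H(q) = (-4*((3 + q) - 3)*(1 + 2*((3 + q) - 3)))*q + 4 = (-4*q*(1 + 2*q))*q + 4 = -4*q**2*(1 + 2*q) + 4 = 4 - 4*q**2*(1 + 2*q))
-13*o(-7, H(-2))*150 = -13*(4 - 8*(-2)**3 - 4*(-2)**2)*150 = -13*(4 - 8*(-8) - 4*4)*150 = -13*(4 + 64 - 16)*150 = -13*52*150 = -676*150 = -101400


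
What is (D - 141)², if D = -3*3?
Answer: 22500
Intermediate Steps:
D = -9
(D - 141)² = (-9 - 141)² = (-150)² = 22500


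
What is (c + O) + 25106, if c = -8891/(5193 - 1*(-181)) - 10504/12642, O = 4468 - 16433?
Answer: 446302914355/33969054 ≈ 13139.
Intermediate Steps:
O = -11965
c = -84424259/33969054 (c = -8891/(5193 + 181) - 10504*1/12642 = -8891/5374 - 5252/6321 = -84424259/33969054 ≈ -2.4853)
(c + O) + 25106 = (-84424259/33969054 - 11965) + 25106 = -406524155369/33969054 + 25106 = 446302914355/33969054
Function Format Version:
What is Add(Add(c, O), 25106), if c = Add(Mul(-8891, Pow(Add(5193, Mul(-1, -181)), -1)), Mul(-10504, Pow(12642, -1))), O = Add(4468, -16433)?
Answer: Rational(446302914355, 33969054) ≈ 13139.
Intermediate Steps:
O = -11965
c = Rational(-84424259, 33969054) (c = Add(Mul(-8891, Pow(Add(5193, 181), -1)), Mul(-10504, Rational(1, 12642))) = Add(Mul(-8891, Pow(5374, -1)), Rational(-5252, 6321)) = Add(Mul(-8891, Rational(1, 5374)), Rational(-5252, 6321)) = Add(Rational(-8891, 5374), Rational(-5252, 6321)) = Rational(-84424259, 33969054) ≈ -2.4853)
Add(Add(c, O), 25106) = Add(Add(Rational(-84424259, 33969054), -11965), 25106) = Add(Rational(-406524155369, 33969054), 25106) = Rational(446302914355, 33969054)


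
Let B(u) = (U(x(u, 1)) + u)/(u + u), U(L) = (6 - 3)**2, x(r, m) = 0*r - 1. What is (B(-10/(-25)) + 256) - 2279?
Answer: -8045/4 ≈ -2011.3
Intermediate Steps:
x(r, m) = -1 (x(r, m) = 0 - 1 = -1)
U(L) = 9 (U(L) = 3**2 = 9)
B(u) = (9 + u)/(2*u) (B(u) = (9 + u)/(u + u) = (9 + u)/((2*u)) = (9 + u)*(1/(2*u)) = (9 + u)/(2*u))
(B(-10/(-25)) + 256) - 2279 = ((9 - 10/(-25))/(2*((-10/(-25)))) + 256) - 2279 = ((9 - 10*(-1/25))/(2*((-10*(-1/25)))) + 256) - 2279 = ((9 + 2/5)/(2*(2/5)) + 256) - 2279 = ((1/2)*(5/2)*(47/5) + 256) - 2279 = (47/4 + 256) - 2279 = 1071/4 - 2279 = -8045/4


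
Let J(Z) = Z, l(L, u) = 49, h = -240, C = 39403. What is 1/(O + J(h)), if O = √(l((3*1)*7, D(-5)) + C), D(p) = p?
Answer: -60/4537 - √9863/9074 ≈ -0.024169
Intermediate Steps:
O = 2*√9863 (O = √(49 + 39403) = √39452 = 2*√9863 ≈ 198.63)
1/(O + J(h)) = 1/(2*√9863 - 240) = 1/(-240 + 2*√9863)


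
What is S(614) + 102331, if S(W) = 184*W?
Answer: 215307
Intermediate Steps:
S(614) + 102331 = 184*614 + 102331 = 112976 + 102331 = 215307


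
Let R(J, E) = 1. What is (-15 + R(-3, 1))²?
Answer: 196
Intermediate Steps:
(-15 + R(-3, 1))² = (-15 + 1)² = (-14)² = 196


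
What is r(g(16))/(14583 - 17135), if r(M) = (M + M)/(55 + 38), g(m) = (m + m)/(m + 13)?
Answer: -8/860343 ≈ -9.2986e-6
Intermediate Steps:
g(m) = 2*m/(13 + m) (g(m) = (2*m)/(13 + m) = 2*m/(13 + m))
r(M) = 2*M/93 (r(M) = (2*M)/93 = (2*M)*(1/93) = 2*M/93)
r(g(16))/(14583 - 17135) = (2*(2*16/(13 + 16))/93)/(14583 - 17135) = (2*(2*16/29)/93)/(-2552) = (2*(2*16*(1/29))/93)*(-1/2552) = ((2/93)*(32/29))*(-1/2552) = (64/2697)*(-1/2552) = -8/860343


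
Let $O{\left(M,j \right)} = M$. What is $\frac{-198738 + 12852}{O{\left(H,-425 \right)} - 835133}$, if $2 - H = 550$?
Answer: $\frac{185886}{835681} \approx 0.22244$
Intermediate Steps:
$H = -548$ ($H = 2 - 550 = -548$)
$\frac{-198738 + 12852}{O{\left(H,-425 \right)} - 835133} = \frac{-198738 + 12852}{-548 - 835133} = - \frac{185886}{-835681} = \left(-185886\right) \left(- \frac{1}{835681}\right) = \frac{185886}{835681}$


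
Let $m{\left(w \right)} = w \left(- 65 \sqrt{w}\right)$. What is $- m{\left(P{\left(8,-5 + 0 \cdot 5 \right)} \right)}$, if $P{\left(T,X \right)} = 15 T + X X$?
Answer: $9425 \sqrt{145} \approx 1.1349 \cdot 10^{5}$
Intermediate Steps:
$P{\left(T,X \right)} = X^{2} + 15 T$ ($P{\left(T,X \right)} = 15 T + X^{2} = X^{2} + 15 T$)
$m{\left(w \right)} = - 65 w^{\frac{3}{2}}$
$- m{\left(P{\left(8,-5 + 0 \cdot 5 \right)} \right)} = - \left(-65\right) \left(\left(-5 + 0 \cdot 5\right)^{2} + 15 \cdot 8\right)^{\frac{3}{2}} = - \left(-65\right) \left(\left(-5 + 0\right)^{2} + 120\right)^{\frac{3}{2}} = - \left(-65\right) \left(\left(-5\right)^{2} + 120\right)^{\frac{3}{2}} = - \left(-65\right) \left(25 + 120\right)^{\frac{3}{2}} = - \left(-65\right) 145^{\frac{3}{2}} = - \left(-65\right) 145 \sqrt{145} = - \left(-9425\right) \sqrt{145} = 9425 \sqrt{145}$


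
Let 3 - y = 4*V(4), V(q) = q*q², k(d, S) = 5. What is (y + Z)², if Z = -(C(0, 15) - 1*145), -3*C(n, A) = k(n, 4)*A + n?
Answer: 6889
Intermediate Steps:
V(q) = q³
C(n, A) = -5*A/3 - n/3 (C(n, A) = -(5*A + n)/3 = -(n + 5*A)/3 = -5*A/3 - n/3)
y = -253 (y = 3 - 4*4³ = 3 - 4*64 = 3 - 1*256 = 3 - 256 = -253)
Z = 170 (Z = -((-5/3*15 - ⅓*0) - 1*145) = -((-25 + 0) - 145) = -(-25 - 145) = -1*(-170) = 170)
(y + Z)² = (-253 + 170)² = (-83)² = 6889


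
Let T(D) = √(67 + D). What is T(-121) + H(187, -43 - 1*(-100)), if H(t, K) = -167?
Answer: -167 + 3*I*√6 ≈ -167.0 + 7.3485*I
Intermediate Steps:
T(-121) + H(187, -43 - 1*(-100)) = √(67 - 121) - 167 = √(-54) - 167 = 3*I*√6 - 167 = -167 + 3*I*√6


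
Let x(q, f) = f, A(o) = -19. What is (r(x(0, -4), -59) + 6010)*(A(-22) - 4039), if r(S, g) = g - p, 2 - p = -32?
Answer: -24011186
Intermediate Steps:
p = 34 (p = 2 - 1*(-32) = 2 + 32 = 34)
r(S, g) = -34 + g (r(S, g) = g - 1*34 = g - 34 = -34 + g)
(r(x(0, -4), -59) + 6010)*(A(-22) - 4039) = ((-34 - 59) + 6010)*(-19 - 4039) = (-93 + 6010)*(-4058) = 5917*(-4058) = -24011186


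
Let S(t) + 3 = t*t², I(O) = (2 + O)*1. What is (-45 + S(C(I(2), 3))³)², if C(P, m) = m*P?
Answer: 26347207321481486400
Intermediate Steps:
I(O) = 2 + O
C(P, m) = P*m
S(t) = -3 + t³ (S(t) = -3 + t*t² = -3 + t³)
(-45 + S(C(I(2), 3))³)² = (-45 + (-3 + ((2 + 2)*3)³)³)² = (-45 + (-3 + (4*3)³)³)² = (-45 + (-3 + 12³)³)² = (-45 + (-3 + 1728)³)² = (-45 + 1725³)² = (-45 + 5132953125)² = 5132953080² = 26347207321481486400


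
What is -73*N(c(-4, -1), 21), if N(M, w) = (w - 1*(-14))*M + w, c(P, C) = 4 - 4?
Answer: -1533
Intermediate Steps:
c(P, C) = 0
N(M, w) = w + M*(14 + w) (N(M, w) = (w + 14)*M + w = (14 + w)*M + w = M*(14 + w) + w = w + M*(14 + w))
-73*N(c(-4, -1), 21) = -73*(21 + 14*0 + 0*21) = -73*(21 + 0 + 0) = -73*21 = -1533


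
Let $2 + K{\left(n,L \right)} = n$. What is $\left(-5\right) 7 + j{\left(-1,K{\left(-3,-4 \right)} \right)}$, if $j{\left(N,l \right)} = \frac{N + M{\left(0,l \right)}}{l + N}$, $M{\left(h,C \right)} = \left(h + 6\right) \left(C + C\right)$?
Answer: $- \frac{149}{6} \approx -24.833$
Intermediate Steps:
$K{\left(n,L \right)} = -2 + n$
$M{\left(h,C \right)} = 2 C \left(6 + h\right)$ ($M{\left(h,C \right)} = \left(6 + h\right) 2 C = 2 C \left(6 + h\right)$)
$j{\left(N,l \right)} = \frac{N + 12 l}{N + l}$ ($j{\left(N,l \right)} = \frac{N + 2 l \left(6 + 0\right)}{l + N} = \frac{N + 2 l 6}{N + l} = \frac{N + 12 l}{N + l}$)
$\left(-5\right) 7 + j{\left(-1,K{\left(-3,-4 \right)} \right)} = \left(-5\right) 7 + \frac{-1 + 12 \left(-2 - 3\right)}{-1 - 5} = -35 + \frac{-1 + 12 \left(-5\right)}{-1 - 5} = -35 + \frac{-1 - 60}{-6} = -35 - - \frac{61}{6} = -35 + \frac{61}{6} = - \frac{149}{6}$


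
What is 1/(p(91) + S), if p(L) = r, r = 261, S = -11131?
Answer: -1/10870 ≈ -9.1996e-5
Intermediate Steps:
p(L) = 261
1/(p(91) + S) = 1/(261 - 11131) = 1/(-10870) = -1/10870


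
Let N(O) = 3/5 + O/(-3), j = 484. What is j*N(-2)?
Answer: 9196/15 ≈ 613.07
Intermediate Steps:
N(O) = ⅗ - O/3 (N(O) = 3*(⅕) + O*(-⅓) = ⅗ - O/3)
j*N(-2) = 484*(⅗ - ⅓*(-2)) = 484*(⅗ + ⅔) = 484*(19/15) = 9196/15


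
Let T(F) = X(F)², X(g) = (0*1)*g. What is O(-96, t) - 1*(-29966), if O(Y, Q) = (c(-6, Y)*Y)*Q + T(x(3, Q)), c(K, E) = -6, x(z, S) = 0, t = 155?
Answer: 119246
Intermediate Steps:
X(g) = 0 (X(g) = 0*g = 0)
T(F) = 0 (T(F) = 0² = 0)
O(Y, Q) = -6*Q*Y (O(Y, Q) = (-6*Y)*Q + 0 = -6*Q*Y + 0 = -6*Q*Y)
O(-96, t) - 1*(-29966) = -6*155*(-96) - 1*(-29966) = 89280 + 29966 = 119246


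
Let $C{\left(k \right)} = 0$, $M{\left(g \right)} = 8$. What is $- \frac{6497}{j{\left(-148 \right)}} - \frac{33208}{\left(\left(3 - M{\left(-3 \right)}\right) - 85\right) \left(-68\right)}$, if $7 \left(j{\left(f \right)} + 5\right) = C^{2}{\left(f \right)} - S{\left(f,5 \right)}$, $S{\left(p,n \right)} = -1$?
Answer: $\frac{2038253}{1530} \approx 1332.2$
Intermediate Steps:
$j{\left(f \right)} = - \frac{34}{7}$ ($j{\left(f \right)} = -5 + \frac{0^{2} - -1}{7} = -5 + \frac{0 + 1}{7} = -5 + \frac{1}{7} \cdot 1 = -5 + \frac{1}{7} = - \frac{34}{7}$)
$- \frac{6497}{j{\left(-148 \right)}} - \frac{33208}{\left(\left(3 - M{\left(-3 \right)}\right) - 85\right) \left(-68\right)} = - \frac{6497}{- \frac{34}{7}} - \frac{33208}{\left(\left(3 - 8\right) - 85\right) \left(-68\right)} = \left(-6497\right) \left(- \frac{7}{34}\right) - \frac{33208}{\left(\left(3 - 8\right) - 85\right) \left(-68\right)} = \frac{45479}{34} - \frac{33208}{\left(-5 - 85\right) \left(-68\right)} = \frac{45479}{34} - \frac{33208}{\left(-90\right) \left(-68\right)} = \frac{45479}{34} - \frac{33208}{6120} = \frac{45479}{34} - \frac{4151}{765} = \frac{2038253}{1530}$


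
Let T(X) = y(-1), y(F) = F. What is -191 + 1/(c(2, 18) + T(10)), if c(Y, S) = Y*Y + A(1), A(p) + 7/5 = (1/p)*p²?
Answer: -2478/13 ≈ -190.62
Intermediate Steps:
A(p) = -7/5 + p (A(p) = -7/5 + (1/p)*p² = -7/5 + p²/p = -7/5 + p)
c(Y, S) = -⅖ + Y² (c(Y, S) = Y*Y + (-7/5 + 1) = Y² - ⅖ = -⅖ + Y²)
T(X) = -1
-191 + 1/(c(2, 18) + T(10)) = -191 + 1/((-⅖ + 2²) - 1) = -191 + 1/((-⅖ + 4) - 1) = -191 + 1/(18/5 - 1) = -191 + 1/(13/5) = -191 + 5/13 = -2478/13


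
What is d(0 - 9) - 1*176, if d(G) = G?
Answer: -185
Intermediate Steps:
d(0 - 9) - 1*176 = (0 - 9) - 1*176 = -9 - 176 = -185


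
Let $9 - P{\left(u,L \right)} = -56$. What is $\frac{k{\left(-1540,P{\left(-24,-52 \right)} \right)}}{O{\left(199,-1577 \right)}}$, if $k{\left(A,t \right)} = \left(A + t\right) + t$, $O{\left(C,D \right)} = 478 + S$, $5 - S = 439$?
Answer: $- \frac{705}{22} \approx -32.045$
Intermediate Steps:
$S = -434$ ($S = 5 - 439 = -434$)
$P{\left(u,L \right)} = 65$ ($P{\left(u,L \right)} = 9 - -56 = 9 + 56 = 65$)
$O{\left(C,D \right)} = 44$ ($O{\left(C,D \right)} = 478 - 434 = 44$)
$k{\left(A,t \right)} = A + 2 t$
$\frac{k{\left(-1540,P{\left(-24,-52 \right)} \right)}}{O{\left(199,-1577 \right)}} = \frac{-1540 + 2 \cdot 65}{44} = \left(-1540 + 130\right) \frac{1}{44} = \left(-1410\right) \frac{1}{44} = - \frac{705}{22}$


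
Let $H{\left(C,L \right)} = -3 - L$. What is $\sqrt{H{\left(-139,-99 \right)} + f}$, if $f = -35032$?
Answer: $2 i \sqrt{8734} \approx 186.91 i$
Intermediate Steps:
$\sqrt{H{\left(-139,-99 \right)} + f} = \sqrt{\left(-3 - -99\right) - 35032} = \sqrt{\left(-3 + 99\right) - 35032} = \sqrt{96 - 35032} = \sqrt{-34936} = 2 i \sqrt{8734}$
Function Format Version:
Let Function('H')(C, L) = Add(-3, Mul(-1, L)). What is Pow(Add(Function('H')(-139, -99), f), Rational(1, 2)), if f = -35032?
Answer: Mul(2, I, Pow(8734, Rational(1, 2))) ≈ Mul(186.91, I)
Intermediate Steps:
Pow(Add(Function('H')(-139, -99), f), Rational(1, 2)) = Pow(Add(Add(-3, Mul(-1, -99)), -35032), Rational(1, 2)) = Pow(Add(Add(-3, 99), -35032), Rational(1, 2)) = Pow(Add(96, -35032), Rational(1, 2)) = Pow(-34936, Rational(1, 2)) = Mul(2, I, Pow(8734, Rational(1, 2)))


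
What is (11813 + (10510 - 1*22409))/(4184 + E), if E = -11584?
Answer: 43/3700 ≈ 0.011622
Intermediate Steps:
(11813 + (10510 - 1*22409))/(4184 + E) = (11813 + (10510 - 1*22409))/(4184 - 11584) = (11813 + (10510 - 22409))/(-7400) = (11813 - 11899)*(-1/7400) = -86*(-1/7400) = 43/3700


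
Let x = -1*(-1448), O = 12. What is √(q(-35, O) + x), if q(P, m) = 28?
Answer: 6*√41 ≈ 38.419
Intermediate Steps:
x = 1448
√(q(-35, O) + x) = √(28 + 1448) = √1476 = 6*√41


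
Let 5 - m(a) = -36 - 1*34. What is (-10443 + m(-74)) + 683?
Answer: -9685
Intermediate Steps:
m(a) = 75 (m(a) = 5 - (-36 - 1*34) = 5 - (-36 - 34) = 5 - 1*(-70) = 5 + 70 = 75)
(-10443 + m(-74)) + 683 = (-10443 + 75) + 683 = -10368 + 683 = -9685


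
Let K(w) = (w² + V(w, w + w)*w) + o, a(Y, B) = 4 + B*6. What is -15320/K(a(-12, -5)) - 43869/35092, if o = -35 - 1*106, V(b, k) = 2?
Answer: -558798167/16949436 ≈ -32.969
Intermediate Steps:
a(Y, B) = 4 + 6*B
o = -141 (o = -35 - 106 = -141)
K(w) = -141 + w² + 2*w (K(w) = (w² + 2*w) - 141 = -141 + w² + 2*w)
-15320/K(a(-12, -5)) - 43869/35092 = -15320/(-141 + (4 + 6*(-5))² + 2*(4 + 6*(-5))) - 43869/35092 = -15320/(-141 + (4 - 30)² + 2*(4 - 30)) - 43869*1/35092 = -15320/(-141 + (-26)² + 2*(-26)) - 43869/35092 = -15320/(-141 + 676 - 52) - 43869/35092 = -15320/483 - 43869/35092 = -558798167/16949436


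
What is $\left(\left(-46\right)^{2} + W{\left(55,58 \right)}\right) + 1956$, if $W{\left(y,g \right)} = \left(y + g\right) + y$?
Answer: $4240$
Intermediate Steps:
$W{\left(y,g \right)} = g + 2 y$ ($W{\left(y,g \right)} = \left(g + y\right) + y = g + 2 y$)
$\left(\left(-46\right)^{2} + W{\left(55,58 \right)}\right) + 1956 = \left(\left(-46\right)^{2} + \left(58 + 2 \cdot 55\right)\right) + 1956 = \left(2116 + \left(58 + 110\right)\right) + 1956 = \left(2116 + 168\right) + 1956 = 2284 + 1956 = 4240$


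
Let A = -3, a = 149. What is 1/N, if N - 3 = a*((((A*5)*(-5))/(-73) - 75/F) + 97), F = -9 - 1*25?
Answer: 2482/36315617 ≈ 6.8345e-5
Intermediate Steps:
F = -34 (F = -9 - 25 = -34)
N = 36315617/2482 (N = 3 + 149*(((-3*5*(-5))/(-73) - 75/(-34)) + 97) = 3 + 149*((-15*(-5)*(-1/73) - 75*(-1/34)) + 97) = 3 + 149*((75*(-1/73) + 75/34) + 97) = 3 + 149*((-75/73 + 75/34) + 97) = 3 + 149*(2925/2482 + 97) = 3 + 149*(243679/2482) = 3 + 36308171/2482 = 36315617/2482 ≈ 14632.)
1/N = 1/(36315617/2482) = 2482/36315617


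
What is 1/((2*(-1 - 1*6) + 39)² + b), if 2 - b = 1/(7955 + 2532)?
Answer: 10487/6575348 ≈ 0.0015949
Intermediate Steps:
b = 20973/10487 (b = 2 - 1/(7955 + 2532) = 2 - 1/10487 = 20973/10487 ≈ 1.9999)
1/((2*(-1 - 1*6) + 39)² + b) = 1/((2*(-1 - 1*6) + 39)² + 20973/10487) = 1/((2*(-1 - 6) + 39)² + 20973/10487) = 1/((2*(-7) + 39)² + 20973/10487) = 1/((-14 + 39)² + 20973/10487) = 1/(25² + 20973/10487) = 1/(625 + 20973/10487) = 1/(6575348/10487) = 10487/6575348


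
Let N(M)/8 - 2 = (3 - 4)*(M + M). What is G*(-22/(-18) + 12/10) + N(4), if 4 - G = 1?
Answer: -611/15 ≈ -40.733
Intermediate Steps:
G = 3 (G = 4 - 1*1 = 4 - 1 = 3)
N(M) = 16 - 16*M (N(M) = 16 + 8*((3 - 4)*(M + M)) = 16 + 8*(-2*M) = 16 - 16*M)
G*(-22/(-18) + 12/10) + N(4) = 3*(-22/(-18) + 12/10) + (16 - 16*4) = 3*(-22*(-1/18) + 12*(1/10)) + (16 - 64) = 3*(11/9 + 6/5) - 48 = 3*(109/45) - 48 = 109/15 - 48 = -611/15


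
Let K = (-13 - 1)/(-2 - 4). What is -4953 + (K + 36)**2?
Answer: -31352/9 ≈ -3483.6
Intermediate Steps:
K = 7/3 (K = -14/(-6) = -14*(-1/6) = 7/3 ≈ 2.3333)
-4953 + (K + 36)**2 = -4953 + (7/3 + 36)**2 = -4953 + (115/3)**2 = -4953 + 13225/9 = -31352/9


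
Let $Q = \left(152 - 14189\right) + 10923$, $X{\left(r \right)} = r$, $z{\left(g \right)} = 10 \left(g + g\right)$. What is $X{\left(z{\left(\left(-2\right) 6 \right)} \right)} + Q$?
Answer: $-3354$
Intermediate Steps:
$z{\left(g \right)} = 20 g$ ($z{\left(g \right)} = 10 \cdot 2 g = 20 g$)
$Q = -3114$ ($Q = -14037 + 10923 = -3114$)
$X{\left(z{\left(\left(-2\right) 6 \right)} \right)} + Q = 20 \left(\left(-2\right) 6\right) - 3114 = 20 \left(-12\right) - 3114 = -240 - 3114 = -3354$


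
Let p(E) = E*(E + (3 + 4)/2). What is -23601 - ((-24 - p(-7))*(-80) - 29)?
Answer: -27452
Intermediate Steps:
p(E) = E*(7/2 + E) (p(E) = E*(E + 7*(½)) = E*(E + 7/2) = E*(7/2 + E))
-23601 - ((-24 - p(-7))*(-80) - 29) = -23601 - ((-24 - (-7)*(7 + 2*(-7))/2)*(-80) - 29) = -23601 - ((-24 - (-7)*(7 - 14)/2)*(-80) - 29) = -23601 - ((-24 - (-7)*(-7)/2)*(-80) - 29) = -23601 - ((-24 - 1*49/2)*(-80) - 29) = -23601 - ((-24 - 49/2)*(-80) - 29) = -23601 - (-97/2*(-80) - 29) = -23601 - (3880 - 29) = -23601 - 1*3851 = -23601 - 3851 = -27452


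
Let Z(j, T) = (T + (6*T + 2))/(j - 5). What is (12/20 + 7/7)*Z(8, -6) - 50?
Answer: -214/3 ≈ -71.333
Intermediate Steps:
Z(j, T) = (2 + 7*T)/(-5 + j) (Z(j, T) = (T + (2 + 6*T))/(-5 + j) = (2 + 7*T)/(-5 + j))
(12/20 + 7/7)*Z(8, -6) - 50 = (12/20 + 7/7)*((2 + 7*(-6))/(-5 + 8)) - 50 = (12*(1/20) + 7*(⅐))*((2 - 42)/3) - 50 = (⅗ + 1)*((⅓)*(-40)) - 50 = (8/5)*(-40/3) - 50 = -64/3 - 50 = -214/3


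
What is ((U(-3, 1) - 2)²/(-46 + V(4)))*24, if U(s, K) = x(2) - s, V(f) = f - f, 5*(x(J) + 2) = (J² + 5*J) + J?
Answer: -1452/575 ≈ -2.5252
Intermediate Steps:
x(J) = -2 + J²/5 + 6*J/5 (x(J) = -2 + ((J² + 5*J) + J)/5 = -2 + (J² + 6*J)/5 = -2 + (J²/5 + 6*J/5) = -2 + J²/5 + 6*J/5)
V(f) = 0
U(s, K) = 6/5 - s (U(s, K) = (-2 + (⅕)*2² + (6/5)*2) - s = (-2 + (⅕)*4 + 12/5) - s = (-2 + ⅘ + 12/5) - s = 6/5 - s)
((U(-3, 1) - 2)²/(-46 + V(4)))*24 = (((6/5 - 1*(-3)) - 2)²/(-46 + 0))*24 = (((6/5 + 3) - 2)²/(-46))*24 = -(21/5 - 2)²/46*24 = -(11/5)²/46*24 = -1/46*121/25*24 = -121/1150*24 = -1452/575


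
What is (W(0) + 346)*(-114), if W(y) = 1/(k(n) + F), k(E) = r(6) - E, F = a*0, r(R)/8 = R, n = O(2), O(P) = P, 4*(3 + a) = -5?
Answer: -907269/23 ≈ -39447.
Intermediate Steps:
a = -17/4 (a = -3 + (1/4)*(-5) = -3 - 5/4 = -17/4 ≈ -4.2500)
n = 2
r(R) = 8*R
F = 0 (F = -17/4*0 = 0)
k(E) = 48 - E (k(E) = 8*6 - E = 48 - E)
W(y) = 1/46 (W(y) = 1/((48 - 1*2) + 0) = 1/((48 - 2) + 0) = 1/(46 + 0) = 1/46)
(W(0) + 346)*(-114) = (1/46 + 346)*(-114) = (15917/46)*(-114) = -907269/23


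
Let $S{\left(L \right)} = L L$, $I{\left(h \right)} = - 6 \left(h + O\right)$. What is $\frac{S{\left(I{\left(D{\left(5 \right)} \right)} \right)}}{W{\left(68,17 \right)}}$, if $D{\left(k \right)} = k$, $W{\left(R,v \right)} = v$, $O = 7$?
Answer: $\frac{5184}{17} \approx 304.94$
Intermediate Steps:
$I{\left(h \right)} = -42 - 6 h$ ($I{\left(h \right)} = - 6 \left(h + 7\right) = - 6 \left(7 + h\right) = -42 - 6 h$)
$S{\left(L \right)} = L^{2}$
$\frac{S{\left(I{\left(D{\left(5 \right)} \right)} \right)}}{W{\left(68,17 \right)}} = \frac{\left(-42 - 30\right)^{2}}{17} = \left(-42 - 30\right)^{2} \cdot \frac{1}{17} = \left(-72\right)^{2} \cdot \frac{1}{17} = 5184 \cdot \frac{1}{17} = \frac{5184}{17}$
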